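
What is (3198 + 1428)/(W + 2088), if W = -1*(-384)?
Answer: 771/412 ≈ 1.8714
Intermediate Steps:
W = 384
(3198 + 1428)/(W + 2088) = (3198 + 1428)/(384 + 2088) = 4626/2472 = 4626*(1/2472) = 771/412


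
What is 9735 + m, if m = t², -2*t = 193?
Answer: 76189/4 ≈ 19047.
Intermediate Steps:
t = -193/2 (t = -½*193 = -193/2 ≈ -96.500)
m = 37249/4 (m = (-193/2)² = 37249/4 ≈ 9312.3)
9735 + m = 9735 + 37249/4 = 76189/4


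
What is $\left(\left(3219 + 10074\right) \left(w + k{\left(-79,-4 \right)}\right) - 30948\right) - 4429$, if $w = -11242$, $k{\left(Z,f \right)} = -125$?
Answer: $-151136908$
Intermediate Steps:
$\left(\left(3219 + 10074\right) \left(w + k{\left(-79,-4 \right)}\right) - 30948\right) - 4429 = \left(\left(3219 + 10074\right) \left(-11242 - 125\right) - 30948\right) - 4429 = \left(13293 \left(-11367\right) - 30948\right) - 4429 = \left(-151101531 - 30948\right) - 4429 = -151132479 - 4429 = -151136908$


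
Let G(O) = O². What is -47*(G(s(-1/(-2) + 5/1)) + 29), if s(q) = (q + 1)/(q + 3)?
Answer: -401850/289 ≈ -1390.5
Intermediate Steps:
s(q) = (1 + q)/(3 + q)
-47*(G(s(-1/(-2) + 5/1)) + 29) = -47*(((1 + (-1/(-2) + 5/1))/(3 + (-1/(-2) + 5/1)))² + 29) = -47*(((1 + (-1*(-½) + 5*1))/(3 + (-1*(-½) + 5*1)))² + 29) = -47*(((1 + (½ + 5))/(3 + (½ + 5)))² + 29) = -47*(((1 + 11/2)/(3 + 11/2))² + 29) = -47*(((13/2)/(17/2))² + 29) = -47*(((2/17)*(13/2))² + 29) = -47*((13/17)² + 29) = -47*(169/289 + 29) = -47*8550/289 = -401850/289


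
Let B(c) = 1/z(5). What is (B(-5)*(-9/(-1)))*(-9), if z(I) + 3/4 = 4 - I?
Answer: 324/7 ≈ 46.286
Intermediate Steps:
z(I) = 13/4 - I (z(I) = -3/4 + (4 - I) = 13/4 - I)
B(c) = -4/7 (B(c) = 1/(13/4 - 1*5) = 1/(13/4 - 5) = 1/(-7/4) = -4/7)
(B(-5)*(-9/(-1)))*(-9) = -(-36)/(7*(-1))*(-9) = -(-36)*(-1)/7*(-9) = -4/7*9*(-9) = -36/7*(-9) = 324/7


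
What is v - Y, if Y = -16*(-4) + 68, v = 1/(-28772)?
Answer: -3797905/28772 ≈ -132.00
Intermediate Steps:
v = -1/28772 ≈ -3.4756e-5
Y = 132 (Y = 64 + 68 = 132)
v - Y = -1/28772 - 1*132 = -1/28772 - 132 = -3797905/28772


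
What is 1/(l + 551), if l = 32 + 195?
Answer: 1/778 ≈ 0.0012853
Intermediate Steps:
l = 227
1/(l + 551) = 1/(227 + 551) = 1/778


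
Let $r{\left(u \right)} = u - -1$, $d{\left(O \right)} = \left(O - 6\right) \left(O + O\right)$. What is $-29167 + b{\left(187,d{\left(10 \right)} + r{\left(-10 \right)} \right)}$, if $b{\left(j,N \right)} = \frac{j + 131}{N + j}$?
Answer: $- \frac{1254128}{43} \approx -29166.0$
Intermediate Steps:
$d{\left(O \right)} = 2 O \left(-6 + O\right)$ ($d{\left(O \right)} = \left(-6 + O\right) 2 O = 2 O \left(-6 + O\right)$)
$r{\left(u \right)} = 1 + u$ ($r{\left(u \right)} = u + 1 = 1 + u$)
$b{\left(j,N \right)} = \frac{131 + j}{N + j}$
$-29167 + b{\left(187,d{\left(10 \right)} + r{\left(-10 \right)} \right)} = -29167 + \frac{131 + 187}{\left(2 \cdot 10 \left(-6 + 10\right) + \left(1 - 10\right)\right) + 187} = -29167 + \frac{1}{\left(2 \cdot 10 \cdot 4 - 9\right) + 187} \cdot 318 = -29167 + \frac{1}{\left(80 - 9\right) + 187} \cdot 318 = -29167 + \frac{1}{71 + 187} \cdot 318 = -29167 + \frac{1}{258} \cdot 318 = -29167 + \frac{53}{43} = - \frac{1254128}{43}$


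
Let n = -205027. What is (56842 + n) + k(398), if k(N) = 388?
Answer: -147797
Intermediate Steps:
(56842 + n) + k(398) = (56842 - 205027) + 388 = -148185 + 388 = -147797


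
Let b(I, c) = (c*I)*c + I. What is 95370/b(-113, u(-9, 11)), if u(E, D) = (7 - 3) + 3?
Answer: -9537/565 ≈ -16.880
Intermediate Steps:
u(E, D) = 7 (u(E, D) = 4 + 3 = 7)
b(I, c) = I + I*c**2 (b(I, c) = (I*c)*c + I = I*c**2 + I = I + I*c**2)
95370/b(-113, u(-9, 11)) = 95370/((-113*(1 + 7**2))) = 95370/((-113*(1 + 49))) = 95370/((-113*50)) = 95370/(-5650) = 95370*(-1/5650) = -9537/565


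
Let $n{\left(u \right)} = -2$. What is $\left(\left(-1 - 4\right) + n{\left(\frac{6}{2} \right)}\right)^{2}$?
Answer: $49$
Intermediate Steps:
$\left(\left(-1 - 4\right) + n{\left(\frac{6}{2} \right)}\right)^{2} = \left(\left(-1 - 4\right) - 2\right)^{2} = \left(-5 - 2\right)^{2} = \left(-7\right)^{2} = 49$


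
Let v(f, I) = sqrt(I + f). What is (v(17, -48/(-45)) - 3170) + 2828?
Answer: -342 + sqrt(4065)/15 ≈ -337.75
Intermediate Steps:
(v(17, -48/(-45)) - 3170) + 2828 = (sqrt(-48/(-45) + 17) - 3170) + 2828 = (sqrt(-48*(-1/45) + 17) - 3170) + 2828 = (sqrt(16/15 + 17) - 3170) + 2828 = (sqrt(271/15) - 3170) + 2828 = (sqrt(4065)/15 - 3170) + 2828 = (-3170 + sqrt(4065)/15) + 2828 = -342 + sqrt(4065)/15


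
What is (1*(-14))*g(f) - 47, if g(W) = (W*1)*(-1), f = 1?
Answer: -33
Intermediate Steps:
g(W) = -W (g(W) = W*(-1) = -W)
(1*(-14))*g(f) - 47 = (1*(-14))*(-1*1) - 47 = -14*(-1) - 47 = 14 - 47 = -33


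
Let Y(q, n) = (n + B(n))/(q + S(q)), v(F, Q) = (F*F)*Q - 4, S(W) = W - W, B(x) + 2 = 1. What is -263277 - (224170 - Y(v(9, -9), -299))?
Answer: -357298351/733 ≈ -4.8745e+5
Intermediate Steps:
B(x) = -1 (B(x) = -2 + 1 = -1)
S(W) = 0
v(F, Q) = -4 + Q*F**2 (v(F, Q) = F**2*Q - 4 = Q*F**2 - 4 = -4 + Q*F**2)
Y(q, n) = (-1 + n)/q (Y(q, n) = (n - 1)/(q + 0) = (-1 + n)/q)
-263277 - (224170 - Y(v(9, -9), -299)) = -263277 - (224170 - (-1 - 299)/(-4 - 9*9**2)) = -263277 - (224170 - (-300)/(-4 - 9*81)) = -263277 - (224170 - (-300)/(-4 - 729)) = -263277 - (224170 - (-300)/(-733)) = -263277 - (224170 - (-1)*(-300)/733) = -263277 - (224170 - 1*300/733) = -263277 - (224170 - 300/733) = -263277 - 1*164316310/733 = -263277 - 164316310/733 = -357298351/733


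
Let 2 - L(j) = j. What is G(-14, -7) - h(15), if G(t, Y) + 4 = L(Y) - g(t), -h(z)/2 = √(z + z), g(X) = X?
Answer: 19 + 2*√30 ≈ 29.954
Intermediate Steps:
L(j) = 2 - j
h(z) = -2*√2*√z (h(z) = -2*√(z + z) = -2*√2*√z)
G(t, Y) = -2 - Y - t (G(t, Y) = -4 + ((2 - Y) - t) = -4 + (2 - Y - t) = -2 - Y - t)
G(-14, -7) - h(15) = (-2 - 1*(-7) - 1*(-14)) - (-2)*√2*√15 = (-2 + 7 + 14) - (-2)*√30 = 19 + 2*√30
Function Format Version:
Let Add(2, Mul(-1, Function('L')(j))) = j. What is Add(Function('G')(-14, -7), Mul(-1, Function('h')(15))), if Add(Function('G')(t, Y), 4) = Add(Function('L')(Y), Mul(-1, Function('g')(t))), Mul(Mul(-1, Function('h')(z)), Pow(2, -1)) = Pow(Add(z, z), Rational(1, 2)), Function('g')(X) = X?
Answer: Add(19, Mul(2, Pow(30, Rational(1, 2)))) ≈ 29.954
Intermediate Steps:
Function('L')(j) = Add(2, Mul(-1, j))
Function('h')(z) = Mul(-2, Pow(2, Rational(1, 2)), Pow(z, Rational(1, 2))) (Function('h')(z) = Mul(-2, Pow(Add(z, z), Rational(1, 2))) = Mul(-2, Pow(Mul(2, z), Rational(1, 2))) = Mul(-2, Mul(Pow(2, Rational(1, 2)), Pow(z, Rational(1, 2)))) = Mul(-2, Pow(2, Rational(1, 2)), Pow(z, Rational(1, 2))))
Function('G')(t, Y) = Add(-2, Mul(-1, Y), Mul(-1, t)) (Function('G')(t, Y) = Add(-4, Add(Add(2, Mul(-1, Y)), Mul(-1, t))) = Add(-4, Add(2, Mul(-1, Y), Mul(-1, t))) = Add(-2, Mul(-1, Y), Mul(-1, t)))
Add(Function('G')(-14, -7), Mul(-1, Function('h')(15))) = Add(Add(-2, Mul(-1, -7), Mul(-1, -14)), Mul(-1, Mul(-2, Pow(2, Rational(1, 2)), Pow(15, Rational(1, 2))))) = Add(Add(-2, 7, 14), Mul(-1, Mul(-2, Pow(30, Rational(1, 2))))) = Add(19, Mul(2, Pow(30, Rational(1, 2))))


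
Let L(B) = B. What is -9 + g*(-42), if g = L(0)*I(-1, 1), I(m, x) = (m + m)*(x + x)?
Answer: -9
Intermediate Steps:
I(m, x) = 4*m*x (I(m, x) = (2*m)*(2*x) = 4*m*x)
g = 0 (g = 0*(4*(-1)*1) = 0*(-4) = 0)
-9 + g*(-42) = -9 + 0*(-42) = -9 + 0 = -9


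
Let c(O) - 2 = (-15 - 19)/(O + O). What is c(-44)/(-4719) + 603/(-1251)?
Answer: -4642069/9620468 ≈ -0.48252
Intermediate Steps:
c(O) = 2 - 17/O (c(O) = 2 + (-15 - 19)/(O + O) = 2 - 34*1/(2*O) = 2 - 17/O)
c(-44)/(-4719) + 603/(-1251) = (2 - 17/(-44))/(-4719) + 603/(-1251) = (2 - 17*(-1/44))*(-1/4719) + 603*(-1/1251) = (2 + 17/44)*(-1/4719) - 67/139 = (105/44)*(-1/4719) - 67/139 = -35/69212 - 67/139 = -4642069/9620468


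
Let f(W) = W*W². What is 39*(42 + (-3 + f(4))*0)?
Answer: 1638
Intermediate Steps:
f(W) = W³
39*(42 + (-3 + f(4))*0) = 39*(42 + (-3 + 4³)*0) = 39*(42 + (-3 + 64)*0) = 39*(42 + 61*0) = 39*(42 + 0) = 39*42 = 1638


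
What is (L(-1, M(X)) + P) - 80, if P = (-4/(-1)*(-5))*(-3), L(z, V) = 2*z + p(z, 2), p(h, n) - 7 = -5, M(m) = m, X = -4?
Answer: -20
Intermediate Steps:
p(h, n) = 2 (p(h, n) = 7 - 5 = 2)
L(z, V) = 2 + 2*z (L(z, V) = 2*z + 2 = 2 + 2*z)
P = 60 (P = (-4*(-1)*(-5))*(-3) = (4*(-5))*(-3) = -20*(-3) = 60)
(L(-1, M(X)) + P) - 80 = ((2 + 2*(-1)) + 60) - 80 = ((2 - 2) + 60) - 80 = (0 + 60) - 80 = 60 - 80 = -20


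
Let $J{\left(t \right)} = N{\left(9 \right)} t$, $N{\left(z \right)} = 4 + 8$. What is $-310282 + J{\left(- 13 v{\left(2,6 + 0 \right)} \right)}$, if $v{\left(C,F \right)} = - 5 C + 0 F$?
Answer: $-308722$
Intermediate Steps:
$N{\left(z \right)} = 12$
$v{\left(C,F \right)} = - 5 C$ ($v{\left(C,F \right)} = - 5 C + 0 = - 5 C$)
$J{\left(t \right)} = 12 t$
$-310282 + J{\left(- 13 v{\left(2,6 + 0 \right)} \right)} = -310282 + 12 \left(- 13 \left(\left(-5\right) 2\right)\right) = -310282 + 12 \left(\left(-13\right) \left(-10\right)\right) = -310282 + 12 \cdot 130 = -310282 + 1560 = -308722$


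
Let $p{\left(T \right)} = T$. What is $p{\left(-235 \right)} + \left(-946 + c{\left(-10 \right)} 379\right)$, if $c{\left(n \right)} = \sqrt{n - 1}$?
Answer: $-1181 + 379 i \sqrt{11} \approx -1181.0 + 1257.0 i$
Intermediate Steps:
$c{\left(n \right)} = \sqrt{-1 + n}$
$p{\left(-235 \right)} + \left(-946 + c{\left(-10 \right)} 379\right) = -235 - \left(946 - \sqrt{-1 - 10} \cdot 379\right) = -235 - \left(946 - \sqrt{-11} \cdot 379\right) = -235 - \left(946 - i \sqrt{11} \cdot 379\right) = -235 - \left(946 - 379 i \sqrt{11}\right) = -1181 + 379 i \sqrt{11}$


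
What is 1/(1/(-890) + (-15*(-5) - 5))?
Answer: 890/62299 ≈ 0.014286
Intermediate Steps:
1/(1/(-890) + (-15*(-5) - 5)) = 1/(-1/890 + (75 - 5)) = 1/(-1/890 + 70) = 1/(62299/890) = 890/62299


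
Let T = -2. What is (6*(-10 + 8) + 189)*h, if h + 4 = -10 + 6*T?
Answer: -4602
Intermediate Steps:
h = -26 (h = -4 + (-10 + 6*(-2)) = -4 + (-10 - 12) = -4 - 22 = -26)
(6*(-10 + 8) + 189)*h = (6*(-10 + 8) + 189)*(-26) = (6*(-2) + 189)*(-26) = (-12 + 189)*(-26) = 177*(-26) = -4602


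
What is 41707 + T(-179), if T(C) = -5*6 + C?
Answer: 41498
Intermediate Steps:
T(C) = -30 + C
41707 + T(-179) = 41707 + (-30 - 179) = 41707 - 209 = 41498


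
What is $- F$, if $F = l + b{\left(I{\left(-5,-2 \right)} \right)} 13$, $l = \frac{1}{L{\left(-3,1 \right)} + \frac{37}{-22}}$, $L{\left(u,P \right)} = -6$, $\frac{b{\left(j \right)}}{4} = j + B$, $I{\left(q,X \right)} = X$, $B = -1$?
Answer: $\frac{26386}{169} \approx 156.13$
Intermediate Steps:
$b{\left(j \right)} = -4 + 4 j$ ($b{\left(j \right)} = 4 \left(j - 1\right) = 4 \left(-1 + j\right) = -4 + 4 j$)
$l = - \frac{22}{169}$ ($l = \frac{1}{-6 + \frac{37}{-22}} = \frac{1}{-6 + 37 \left(- \frac{1}{22}\right)} = \frac{1}{-6 - \frac{37}{22}} = \frac{1}{- \frac{169}{22}} = - \frac{22}{169} \approx -0.13018$)
$F = - \frac{26386}{169}$ ($F = - \frac{22}{169} + \left(-4 + 4 \left(-2\right)\right) 13 = - \frac{22}{169} + \left(-4 - 8\right) 13 = - \frac{22}{169} - 156 = - \frac{26386}{169} \approx -156.13$)
$- F = \left(-1\right) \left(- \frac{26386}{169}\right) = \frac{26386}{169}$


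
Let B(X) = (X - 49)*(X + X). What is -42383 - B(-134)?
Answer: -91427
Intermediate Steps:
B(X) = 2*X*(-49 + X) (B(X) = (-49 + X)*(2*X) = 2*X*(-49 + X))
-42383 - B(-134) = -42383 - 2*(-134)*(-49 - 134) = -42383 - 2*(-134)*(-183) = -42383 - 1*49044 = -42383 - 49044 = -91427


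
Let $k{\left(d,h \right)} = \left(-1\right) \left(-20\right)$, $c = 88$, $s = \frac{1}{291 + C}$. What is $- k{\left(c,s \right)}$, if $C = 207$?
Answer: $-20$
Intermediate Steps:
$s = \frac{1}{498}$ ($s = \frac{1}{291 + 207} = \frac{1}{498} \approx 0.002008$)
$k{\left(d,h \right)} = 20$
$- k{\left(c,s \right)} = \left(-1\right) 20 = -20$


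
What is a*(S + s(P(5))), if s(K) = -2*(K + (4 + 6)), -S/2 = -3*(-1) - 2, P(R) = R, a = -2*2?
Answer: 128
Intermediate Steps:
a = -4
S = -2 (S = -2*(-3*(-1) - 2) = -2*(3 - 2) = -2*1 = -2)
s(K) = -20 - 2*K (s(K) = -2*(K + 10) = -2*(10 + K) = -20 - 2*K)
a*(S + s(P(5))) = -4*(-2 + (-20 - 2*5)) = -4*(-2 + (-20 - 10)) = -4*(-2 - 30) = -4*(-32) = 128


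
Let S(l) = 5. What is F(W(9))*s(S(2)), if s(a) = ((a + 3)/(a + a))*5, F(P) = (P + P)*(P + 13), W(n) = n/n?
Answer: 112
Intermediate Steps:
W(n) = 1
F(P) = 2*P*(13 + P) (F(P) = (2*P)*(13 + P) = 2*P*(13 + P))
s(a) = 5*(3 + a)/(2*a) (s(a) = ((3 + a)/((2*a)))*5 = ((3 + a)*(1/(2*a)))*5 = ((3 + a)/(2*a))*5 = 5*(3 + a)/(2*a))
F(W(9))*s(S(2)) = (2*1*(13 + 1))*((5/2)*(3 + 5)/5) = (2*1*14)*((5/2)*(⅕)*8) = 28*4 = 112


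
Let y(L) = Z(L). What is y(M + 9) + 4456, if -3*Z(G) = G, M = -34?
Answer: 13393/3 ≈ 4464.3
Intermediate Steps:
Z(G) = -G/3
y(L) = -L/3
y(M + 9) + 4456 = -(-34 + 9)/3 + 4456 = -⅓*(-25) + 4456 = 25/3 + 4456 = 13393/3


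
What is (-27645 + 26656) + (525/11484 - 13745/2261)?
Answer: -8612121997/8655108 ≈ -995.03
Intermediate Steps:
(-27645 + 26656) + (525/11484 - 13745/2261) = -989 + (525*(1/11484) - 13745*1/2261) = -989 + (175/3828 - 13745/2261) = -989 - 52220185/8655108 = -8612121997/8655108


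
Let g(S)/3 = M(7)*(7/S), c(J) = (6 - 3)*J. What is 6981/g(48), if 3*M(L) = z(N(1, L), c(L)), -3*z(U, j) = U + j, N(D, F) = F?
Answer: -251316/49 ≈ -5128.9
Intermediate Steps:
c(J) = 3*J
z(U, j) = -U/3 - j/3 (z(U, j) = -(U + j)/3 = -U/3 - j/3)
M(L) = -4*L/9 (M(L) = (-L/3 - L)/3 = (-4*L/3)/3 = -4*L/9)
g(S) = -196/(3*S) (g(S) = 3*((-4/9*7)*(7/S)) = 3*(-196/(9*S)) = -196/(3*S))
6981/g(48) = 6981/((-196/3/48)) = 6981/((-196/3*1/48)) = 6981/(-49/36) = 6981*(-36/49) = -251316/49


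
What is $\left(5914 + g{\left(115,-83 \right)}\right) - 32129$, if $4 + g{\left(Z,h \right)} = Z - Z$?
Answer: $-26219$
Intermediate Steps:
$g{\left(Z,h \right)} = -4$ ($g{\left(Z,h \right)} = -4 + \left(Z - Z\right) = -4 + 0 = -4$)
$\left(5914 + g{\left(115,-83 \right)}\right) - 32129 = \left(5914 - 4\right) - 32129 = 5910 - 32129 = -26219$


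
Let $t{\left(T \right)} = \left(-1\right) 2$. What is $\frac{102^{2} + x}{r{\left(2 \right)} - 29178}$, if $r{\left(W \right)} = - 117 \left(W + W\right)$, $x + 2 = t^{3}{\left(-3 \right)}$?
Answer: $- \frac{5197}{14823} \approx -0.3506$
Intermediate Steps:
$t{\left(T \right)} = -2$
$x = -10$ ($x = -2 + \left(-2\right)^{3} = -2 - 8 = -10$)
$r{\left(W \right)} = - 234 W$ ($r{\left(W \right)} = - 117 \cdot 2 W = - 234 W$)
$\frac{102^{2} + x}{r{\left(2 \right)} - 29178} = \frac{102^{2} - 10}{\left(-234\right) 2 - 29178} = \frac{10404 - 10}{-468 - 29178} = \frac{10394}{-29646} = 10394 \left(- \frac{1}{29646}\right) = - \frac{5197}{14823}$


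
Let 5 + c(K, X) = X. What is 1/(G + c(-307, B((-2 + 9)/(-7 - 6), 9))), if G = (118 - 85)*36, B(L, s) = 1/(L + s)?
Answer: 110/130143 ≈ 0.00084522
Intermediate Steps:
c(K, X) = -5 + X
G = 1188 (G = 33*36 = 1188)
1/(G + c(-307, B((-2 + 9)/(-7 - 6), 9))) = 1/(1188 + (-5 + 1/((-2 + 9)/(-7 - 6) + 9))) = 1/(1188 + (-5 + 1/(7/(-13) + 9))) = 1/(1188 + (-5 + 1/(7*(-1/13) + 9))) = 1/(1188 + (-5 + 1/(-7/13 + 9))) = 1/(1188 + (-5 + 1/(110/13))) = 1/(1188 + (-5 + 13/110)) = 1/(1188 - 537/110) = 1/(130143/110) = 110/130143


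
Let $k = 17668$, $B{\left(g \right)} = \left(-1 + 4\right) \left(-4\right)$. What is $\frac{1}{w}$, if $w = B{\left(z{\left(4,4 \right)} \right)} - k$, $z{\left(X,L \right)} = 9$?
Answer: $- \frac{1}{17680} \approx -5.6561 \cdot 10^{-5}$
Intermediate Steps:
$B{\left(g \right)} = -12$ ($B{\left(g \right)} = 3 \left(-4\right) = -12$)
$w = -17680$ ($w = -12 - 17668 = -17680$)
$\frac{1}{w} = \frac{1}{-17680} = - \frac{1}{17680}$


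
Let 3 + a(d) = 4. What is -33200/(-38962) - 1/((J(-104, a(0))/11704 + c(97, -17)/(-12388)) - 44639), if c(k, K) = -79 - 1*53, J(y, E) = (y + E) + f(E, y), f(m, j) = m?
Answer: 706847726414156/829502322494153 ≈ 0.85213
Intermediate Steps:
a(d) = 1 (a(d) = -3 + 4 = 1)
J(y, E) = y + 2*E (J(y, E) = (y + E) + E = (E + y) + E = y + 2*E)
c(k, K) = -132 (c(k, K) = -79 - 53 = -132)
-33200/(-38962) - 1/((J(-104, a(0))/11704 + c(97, -17)/(-12388)) - 44639) = -33200/(-38962) - 1/(((-104 + 2*1)/11704 - 132/(-12388)) - 44639) = -33200*(-1/38962) - 1/(((-104 + 2)*(1/11704) - 132*(-1/12388)) - 44639) = 16600/19481 - 1/((-102*1/11704 + 33/3097) - 44639) = 16600/19481 - 1/((-51/5852 + 33/3097) - 44639) = 16600/19481 - 1/(1851/953876 - 44639) = 16600/19481 - 1/(-42580068913/953876) = 16600/19481 - 1*(-953876/42580068913) = 16600/19481 + 953876/42580068913 = 706847726414156/829502322494153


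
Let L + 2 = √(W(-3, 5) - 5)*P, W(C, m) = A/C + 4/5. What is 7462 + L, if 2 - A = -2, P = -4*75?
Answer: 7460 - 20*I*√1245 ≈ 7460.0 - 705.69*I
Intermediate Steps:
P = -300
A = 4 (A = 2 - 1*(-2) = 2 + 2 = 4)
W(C, m) = ⅘ + 4/C (W(C, m) = 4/C + 4/5 = 4/C + 4*(⅕) = 4/C + ⅘ = ⅘ + 4/C)
L = -2 - 20*I*√1245 (L = -2 + √((⅘ + 4/(-3)) - 5)*(-300) = -2 + √((⅘ + 4*(-⅓)) - 5)*(-300) = -2 + √((⅘ - 4/3) - 5)*(-300) = -2 + √(-8/15 - 5)*(-300) = -2 + √(-83/15)*(-300) = -2 + (I*√1245/15)*(-300) = -2 - 20*I*√1245 ≈ -2.0 - 705.69*I)
7462 + L = 7462 + (-2 - 20*I*√1245) = 7460 - 20*I*√1245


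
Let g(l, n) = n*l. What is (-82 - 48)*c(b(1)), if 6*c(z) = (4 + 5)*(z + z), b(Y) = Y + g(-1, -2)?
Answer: -1170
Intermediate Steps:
g(l, n) = l*n
b(Y) = 2 + Y (b(Y) = Y - 1*(-2) = Y + 2 = 2 + Y)
c(z) = 3*z (c(z) = ((4 + 5)*(z + z))/6 = (9*(2*z))/6 = (18*z)/6 = 3*z)
(-82 - 48)*c(b(1)) = (-82 - 48)*(3*(2 + 1)) = -390*3 = -130*9 = -1170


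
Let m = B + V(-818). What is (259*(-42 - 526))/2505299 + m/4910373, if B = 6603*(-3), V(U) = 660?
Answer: -19752532393/315434681193 ≈ -0.062620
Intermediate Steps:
B = -19809
m = -19149 (m = -19809 + 660 = -19149)
(259*(-42 - 526))/2505299 + m/4910373 = (259*(-42 - 526))/2505299 - 19149/4910373 = (259*(-568))*(1/2505299) - 19149*1/4910373 = -147112*1/2505299 - 491/125907 = -147112/2505299 - 491/125907 = -19752532393/315434681193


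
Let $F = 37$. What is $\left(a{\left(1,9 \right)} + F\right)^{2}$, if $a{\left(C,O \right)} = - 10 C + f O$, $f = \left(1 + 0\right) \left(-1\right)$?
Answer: $324$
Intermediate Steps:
$f = -1$ ($f = 1 \left(-1\right) = -1$)
$a{\left(C,O \right)} = - O - 10 C$ ($a{\left(C,O \right)} = - 10 C - O = - O - 10 C$)
$\left(a{\left(1,9 \right)} + F\right)^{2} = \left(\left(\left(-1\right) 9 - 10\right) + 37\right)^{2} = \left(\left(-9 - 10\right) + 37\right)^{2} = \left(-19 + 37\right)^{2} = 18^{2} = 324$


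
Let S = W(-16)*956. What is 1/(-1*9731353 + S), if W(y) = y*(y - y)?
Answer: -1/9731353 ≈ -1.0276e-7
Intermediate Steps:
W(y) = 0 (W(y) = y*0 = 0)
S = 0 (S = 0*956 = 0)
1/(-1*9731353 + S) = 1/(-1*9731353 + 0) = 1/(-9731353 + 0) = 1/(-9731353) = -1/9731353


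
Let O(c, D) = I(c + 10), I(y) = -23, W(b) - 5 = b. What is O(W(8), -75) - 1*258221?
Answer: -258244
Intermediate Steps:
W(b) = 5 + b
O(c, D) = -23
O(W(8), -75) - 1*258221 = -23 - 1*258221 = -23 - 258221 = -258244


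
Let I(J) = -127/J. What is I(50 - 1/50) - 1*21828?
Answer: -54554522/2499 ≈ -21831.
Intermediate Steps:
I(50 - 1/50) - 1*21828 = -127/(50 - 1/50) - 1*21828 = -127/(50 - 1*1/50) - 21828 = -127/(50 - 1/50) - 21828 = -127/2499/50 - 21828 = -127*50/2499 - 21828 = -6350/2499 - 21828 = -54554522/2499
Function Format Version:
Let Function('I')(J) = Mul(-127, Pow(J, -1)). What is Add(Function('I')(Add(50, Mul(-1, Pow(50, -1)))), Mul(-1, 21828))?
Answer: Rational(-54554522, 2499) ≈ -21831.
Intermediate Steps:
Add(Function('I')(Add(50, Mul(-1, Pow(50, -1)))), Mul(-1, 21828)) = Add(Mul(-127, Pow(Add(50, Mul(-1, Pow(50, -1))), -1)), Mul(-1, 21828)) = Add(Mul(-127, Pow(Add(50, Mul(-1, Rational(1, 50))), -1)), -21828) = Add(Mul(-127, Pow(Add(50, Rational(-1, 50)), -1)), -21828) = Add(Mul(-127, Pow(Rational(2499, 50), -1)), -21828) = Add(Mul(-127, Rational(50, 2499)), -21828) = Add(Rational(-6350, 2499), -21828) = Rational(-54554522, 2499)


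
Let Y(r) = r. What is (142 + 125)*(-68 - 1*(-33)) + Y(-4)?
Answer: -9349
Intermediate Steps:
(142 + 125)*(-68 - 1*(-33)) + Y(-4) = (142 + 125)*(-68 - 1*(-33)) - 4 = 267*(-68 + 33) - 4 = 267*(-35) - 4 = -9345 - 4 = -9349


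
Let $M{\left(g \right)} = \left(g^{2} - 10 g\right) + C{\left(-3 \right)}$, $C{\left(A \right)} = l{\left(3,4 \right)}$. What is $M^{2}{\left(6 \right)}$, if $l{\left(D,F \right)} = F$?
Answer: $400$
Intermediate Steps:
$C{\left(A \right)} = 4$
$M{\left(g \right)} = 4 + g^{2} - 10 g$ ($M{\left(g \right)} = \left(g^{2} - 10 g\right) + 4 = 4 + g^{2} - 10 g$)
$M^{2}{\left(6 \right)} = \left(4 + 6^{2} - 60\right)^{2} = \left(4 + 36 - 60\right)^{2} = \left(-20\right)^{2} = 400$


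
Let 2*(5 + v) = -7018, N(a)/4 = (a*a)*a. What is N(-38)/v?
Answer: 109744/1757 ≈ 62.461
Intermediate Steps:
N(a) = 4*a³ (N(a) = 4*((a*a)*a) = 4*(a²*a) = 4*a³)
v = -3514 (v = -5 + (½)*(-7018) = -5 - 3509 = -3514)
N(-38)/v = (4*(-38)³)/(-3514) = (4*(-54872))*(-1/3514) = -219488*(-1/3514) = 109744/1757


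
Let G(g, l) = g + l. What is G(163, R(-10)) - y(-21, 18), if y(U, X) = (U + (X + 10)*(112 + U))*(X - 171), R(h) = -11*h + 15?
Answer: 386919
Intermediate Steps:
R(h) = 15 - 11*h
y(U, X) = (-171 + X)*(U + (10 + X)*(112 + U)) (y(U, X) = (U + (10 + X)*(112 + U))*(-171 + X) = (-171 + X)*(U + (10 + X)*(112 + U)))
G(163, R(-10)) - y(-21, 18) = (163 + (15 - 11*(-10))) - (-191520 - 18032*18 - 1881*(-21) + 112*18**2 - 21*18**2 - 160*(-21)*18) = (163 + (15 + 110)) - (-191520 - 324576 + 39501 + 112*324 - 21*324 + 60480) = (163 + 125) - (-191520 - 324576 + 39501 + 36288 - 6804 + 60480) = 288 - 1*(-386631) = 288 + 386631 = 386919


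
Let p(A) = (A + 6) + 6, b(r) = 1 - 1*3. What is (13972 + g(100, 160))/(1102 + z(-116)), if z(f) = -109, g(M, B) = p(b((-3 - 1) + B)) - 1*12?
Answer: 13970/993 ≈ 14.068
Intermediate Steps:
b(r) = -2 (b(r) = 1 - 3 = -2)
p(A) = 12 + A (p(A) = (6 + A) + 6 = 12 + A)
g(M, B) = -2 (g(M, B) = (12 - 2) - 1*12 = 10 - 12 = -2)
(13972 + g(100, 160))/(1102 + z(-116)) = (13972 - 2)/(1102 - 109) = 13970/993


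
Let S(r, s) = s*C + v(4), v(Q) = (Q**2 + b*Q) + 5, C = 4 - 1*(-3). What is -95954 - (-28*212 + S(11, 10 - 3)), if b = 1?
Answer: -90092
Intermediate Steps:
C = 7 (C = 4 + 3 = 7)
v(Q) = 5 + Q + Q**2 (v(Q) = (Q**2 + 1*Q) + 5 = (Q**2 + Q) + 5 = (Q + Q**2) + 5 = 5 + Q + Q**2)
S(r, s) = 25 + 7*s (S(r, s) = s*7 + (5 + 4 + 4**2) = 7*s + (5 + 4 + 16) = 7*s + 25 = 25 + 7*s)
-95954 - (-28*212 + S(11, 10 - 3)) = -95954 - (-28*212 + (25 + 7*(10 - 3))) = -95954 - (-5936 + (25 + 7*7)) = -95954 - (-5936 + (25 + 49)) = -95954 - (-5936 + 74) = -95954 - 1*(-5862) = -95954 + 5862 = -90092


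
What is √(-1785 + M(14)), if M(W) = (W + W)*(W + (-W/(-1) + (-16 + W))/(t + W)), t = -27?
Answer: I*√239785/13 ≈ 37.668*I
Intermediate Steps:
M(W) = 2*W*(W + (-16 + 2*W)/(-27 + W)) (M(W) = (W + W)*(W + (-W/(-1) + (-16 + W))/(-27 + W)) = (2*W)*(W + (-W*(-1) + (-16 + W))/(-27 + W)) = (2*W)*(W + (W + (-16 + W))/(-27 + W)) = (2*W)*(W + (-16 + 2*W)/(-27 + W)) = 2*W*(W + (-16 + 2*W)/(-27 + W)))
√(-1785 + M(14)) = √(-1785 + 2*14*(-16 + 14² - 25*14)/(-27 + 14)) = √(-1785 + 2*14*(-16 + 196 - 350)/(-13)) = √(-1785 + 2*14*(-1/13)*(-170)) = √(-1785 + 4760/13) = √(-18445/13) = I*√239785/13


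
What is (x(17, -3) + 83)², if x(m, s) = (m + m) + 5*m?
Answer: 40804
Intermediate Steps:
x(m, s) = 7*m (x(m, s) = 2*m + 5*m = 7*m)
(x(17, -3) + 83)² = (7*17 + 83)² = (119 + 83)² = 202² = 40804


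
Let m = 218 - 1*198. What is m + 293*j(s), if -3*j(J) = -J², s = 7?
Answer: 14417/3 ≈ 4805.7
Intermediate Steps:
j(J) = J²/3 (j(J) = -(-1)*J²/3 = J²/3)
m = 20 (m = 218 - 198 = 20)
m + 293*j(s) = 20 + 293*((⅓)*7²) = 20 + 293*((⅓)*49) = 20 + 293*(49/3) = 20 + 14357/3 = 14417/3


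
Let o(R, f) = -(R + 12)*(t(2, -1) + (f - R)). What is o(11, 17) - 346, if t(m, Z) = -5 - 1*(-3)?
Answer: -438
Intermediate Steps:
t(m, Z) = -2 (t(m, Z) = -5 + 3 = -2)
o(R, f) = -(12 + R)*(-2 + f - R) (o(R, f) = -(R + 12)*(-2 + (f - R)) = -(12 + R)*(-2 + f - R))
o(11, 17) - 346 = (24 + 11² - 12*17 + 14*11 - 1*11*17) - 346 = (24 + 121 - 204 + 154 - 187) - 346 = -92 - 346 = -438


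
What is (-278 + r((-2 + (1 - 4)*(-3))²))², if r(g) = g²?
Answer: 4507129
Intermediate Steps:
(-278 + r((-2 + (1 - 4)*(-3))²))² = (-278 + ((-2 + (1 - 4)*(-3))²)²)² = (-278 + ((-2 - 3*(-3))²)²)² = (-278 + ((-2 + 9)²)²)² = (-278 + (7²)²)² = (-278 + 49²)² = (-278 + 2401)² = 2123² = 4507129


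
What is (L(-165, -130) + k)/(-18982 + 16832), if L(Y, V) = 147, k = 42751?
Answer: -21449/1075 ≈ -19.953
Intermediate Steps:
(L(-165, -130) + k)/(-18982 + 16832) = (147 + 42751)/(-18982 + 16832) = 42898/(-2150) = 42898*(-1/2150) = -21449/1075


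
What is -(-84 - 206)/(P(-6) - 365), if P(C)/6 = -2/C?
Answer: -290/363 ≈ -0.79890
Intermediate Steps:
P(C) = -12/C (P(C) = 6*(-2/C) = -12/C)
-(-84 - 206)/(P(-6) - 365) = -(-84 - 206)/(-12/(-6) - 365) = -(-290)/(-12*(-⅙) - 365) = -(-290)/(2 - 365) = -(-290)/(-363) = -(-290)*(-1)/363 = -1*290/363 = -290/363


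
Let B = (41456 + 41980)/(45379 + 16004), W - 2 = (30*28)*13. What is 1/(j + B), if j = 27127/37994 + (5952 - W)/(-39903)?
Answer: 31020402022302/68176703049505 ≈ 0.45500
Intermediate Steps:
W = 10922 (W = 2 + (30*28)*13 = 2 + 840*13 = 2 + 10920 = 10922)
B = 27812/20461 (B = 83436/61383 = 83436*(1/61383) = 27812/20461 ≈ 1.3593)
j = 1271278861/1516074582 (j = 27127/37994 + (5952 - 1*10922)/(-39903) = 27127*(1/37994) + (5952 - 10922)*(-1/39903) = 27127/37994 - 4970*(-1/39903) = 27127/37994 + 4970/39903 = 1271278861/1516074582 ≈ 0.83853)
1/(j + B) = 1/(1271278861/1516074582 + 27812/20461) = 1/(68176703049505/31020402022302) = 31020402022302/68176703049505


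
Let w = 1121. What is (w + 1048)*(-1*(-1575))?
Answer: 3416175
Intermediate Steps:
(w + 1048)*(-1*(-1575)) = (1121 + 1048)*(-1*(-1575)) = 2169*1575 = 3416175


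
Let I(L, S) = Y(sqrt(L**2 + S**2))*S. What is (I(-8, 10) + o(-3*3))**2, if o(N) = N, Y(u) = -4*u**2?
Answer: 43151761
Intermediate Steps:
I(L, S) = S*(-4*L**2 - 4*S**2) (I(L, S) = (-(4*L**2 + 4*S**2))*S = (-4*(L**2 + S**2))*S = (-4*L**2 - 4*S**2)*S = S*(-4*L**2 - 4*S**2))
(I(-8, 10) + o(-3*3))**2 = (4*10*(-1*(-8)**2 - 1*10**2) - 3*3)**2 = (4*10*(-1*64 - 1*100) - 9)**2 = (4*10*(-64 - 100) - 9)**2 = (4*10*(-164) - 9)**2 = (-6560 - 9)**2 = (-6569)**2 = 43151761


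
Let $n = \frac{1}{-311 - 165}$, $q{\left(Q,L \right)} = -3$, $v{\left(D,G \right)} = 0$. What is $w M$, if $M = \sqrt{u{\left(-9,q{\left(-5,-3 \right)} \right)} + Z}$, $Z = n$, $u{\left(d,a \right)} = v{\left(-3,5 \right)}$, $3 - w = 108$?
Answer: $- \frac{15 i \sqrt{119}}{34} \approx - 4.8127 i$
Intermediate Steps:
$w = -105$ ($w = 3 - 108 = -105$)
$u{\left(d,a \right)} = 0$
$n = - \frac{1}{476}$ ($n = \frac{1}{-476} = - \frac{1}{476} \approx -0.0021008$)
$Z = - \frac{1}{476} \approx -0.0021008$
$M = \frac{i \sqrt{119}}{238}$ ($M = \sqrt{0 - \frac{1}{476}} = \sqrt{- \frac{1}{476}} = \frac{i \sqrt{119}}{238} \approx 0.045835 i$)
$w M = - 105 \frac{i \sqrt{119}}{238} = - \frac{15 i \sqrt{119}}{34}$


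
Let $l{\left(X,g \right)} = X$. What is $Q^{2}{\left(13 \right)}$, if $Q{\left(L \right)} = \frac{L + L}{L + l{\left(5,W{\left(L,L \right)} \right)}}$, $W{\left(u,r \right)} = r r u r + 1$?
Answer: $\frac{169}{81} \approx 2.0864$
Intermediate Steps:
$W{\left(u,r \right)} = 1 + u r^{3}$ ($W{\left(u,r \right)} = r^{2} u r + 1 = u r^{2} r + 1 = u r^{3} + 1 = 1 + u r^{3}$)
$Q{\left(L \right)} = \frac{2 L}{5 + L}$ ($Q{\left(L \right)} = \frac{L + L}{L + 5} = \frac{2 L}{5 + L}$)
$Q^{2}{\left(13 \right)} = \left(2 \cdot 13 \frac{1}{5 + 13}\right)^{2} = \left(2 \cdot 13 \cdot \frac{1}{18}\right)^{2} = \left(\frac{13}{9}\right)^{2} = \frac{169}{81}$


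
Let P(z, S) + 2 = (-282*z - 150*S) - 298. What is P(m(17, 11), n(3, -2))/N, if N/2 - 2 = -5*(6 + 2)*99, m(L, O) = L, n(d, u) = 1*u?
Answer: 2397/3958 ≈ 0.60561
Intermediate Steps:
n(d, u) = u
P(z, S) = -300 - 282*z - 150*S (P(z, S) = -2 + ((-282*z - 150*S) - 298) = -2 + (-298 - 282*z - 150*S) = -300 - 282*z - 150*S)
N = -7916 (N = 4 + 2*(-5*(6 + 2)*99) = 4 + 2*(-5*8*99) = 4 + 2*(-40*99) = 4 + 2*(-3960) = 4 - 7920 = -7916)
P(m(17, 11), n(3, -2))/N = (-300 - 282*17 - 150*(-2))/(-7916) = (-300 - 4794 + 300)*(-1/7916) = -4794*(-1/7916) = 2397/3958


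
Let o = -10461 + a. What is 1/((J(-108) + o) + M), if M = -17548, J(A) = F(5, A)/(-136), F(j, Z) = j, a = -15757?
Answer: -136/5952181 ≈ -2.2849e-5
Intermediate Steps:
J(A) = -5/136 (J(A) = 5/(-136) = 5*(-1/136) = -5/136)
o = -26218 (o = -10461 - 15757 = -26218)
1/((J(-108) + o) + M) = 1/((-5/136 - 26218) - 17548) = 1/(-3565653/136 - 17548) = 1/(-5952181/136) = -136/5952181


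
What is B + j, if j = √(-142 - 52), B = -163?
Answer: -163 + I*√194 ≈ -163.0 + 13.928*I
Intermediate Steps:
j = I*√194 (j = √(-194) = I*√194 ≈ 13.928*I)
B + j = -163 + I*√194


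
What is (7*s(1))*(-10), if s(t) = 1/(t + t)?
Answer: -35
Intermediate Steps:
s(t) = 1/(2*t)
(7*s(1))*(-10) = (7*((½)/1))*(-10) = (7*((½)*1))*(-10) = (7*(½))*(-10) = (7/2)*(-10) = -35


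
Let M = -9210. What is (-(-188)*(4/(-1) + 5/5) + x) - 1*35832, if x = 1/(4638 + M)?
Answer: -166402513/4572 ≈ -36396.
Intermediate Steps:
x = -1/4572 (x = 1/(4638 - 9210) = 1/(-4572) = -1/4572 ≈ -0.00021872)
(-(-188)*(4/(-1) + 5/5) + x) - 1*35832 = (-(-188)*(4/(-1) + 5/5) - 1/4572) - 1*35832 = (-(-188)*(4*(-1) + 5*(⅕)) - 1/4572) - 35832 = (-(-188)*(-4 + 1) - 1/4572) - 35832 = (-(-188)*(-3) - 1/4572) - 35832 = (-188*3 - 1/4572) - 35832 = (-564 - 1/4572) - 35832 = -2578609/4572 - 35832 = -166402513/4572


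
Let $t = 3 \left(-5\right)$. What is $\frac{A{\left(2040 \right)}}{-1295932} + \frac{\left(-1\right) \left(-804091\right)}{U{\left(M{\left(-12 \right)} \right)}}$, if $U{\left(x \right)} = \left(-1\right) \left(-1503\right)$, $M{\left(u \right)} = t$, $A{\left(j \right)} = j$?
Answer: $\frac{260511047923}{486946449} \approx 534.99$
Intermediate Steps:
$t = -15$
$M{\left(u \right)} = -15$
$U{\left(x \right)} = 1503$
$\frac{A{\left(2040 \right)}}{-1295932} + \frac{\left(-1\right) \left(-804091\right)}{U{\left(M{\left(-12 \right)} \right)}} = \frac{2040}{-1295932} + \frac{\left(-1\right) \left(-804091\right)}{1503} = 2040 \left(- \frac{1}{1295932}\right) + 804091 \cdot \frac{1}{1503} = - \frac{510}{323983} + \frac{804091}{1503} = \frac{260511047923}{486946449}$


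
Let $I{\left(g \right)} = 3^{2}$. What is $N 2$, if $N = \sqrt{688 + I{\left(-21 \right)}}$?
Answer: $2 \sqrt{697} \approx 52.802$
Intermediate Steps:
$I{\left(g \right)} = 9$
$N = \sqrt{697}$ ($N = \sqrt{688 + 9} = \sqrt{697} \approx 26.401$)
$N 2 = \sqrt{697} \cdot 2 = 2 \sqrt{697}$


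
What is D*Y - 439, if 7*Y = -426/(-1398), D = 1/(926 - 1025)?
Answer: -70884962/161469 ≈ -439.00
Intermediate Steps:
D = -1/99 (D = 1/(-99) = -1/99 ≈ -0.010101)
Y = 71/1631 (Y = (-426/(-1398))/7 = (-426*(-1/1398))/7 = (1/7)*(71/233) = 71/1631 ≈ 0.043532)
D*Y - 439 = -1/99*71/1631 - 439 = -71/161469 - 439 = -70884962/161469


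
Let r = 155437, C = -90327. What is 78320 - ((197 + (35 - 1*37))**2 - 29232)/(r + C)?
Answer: 5099406407/65110 ≈ 78320.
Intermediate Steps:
78320 - ((197 + (35 - 1*37))**2 - 29232)/(r + C) = 78320 - ((197 + (35 - 1*37))**2 - 29232)/(155437 - 90327) = 78320 - ((197 + (35 - 37))**2 - 29232)/65110 = 78320 - ((197 - 2)**2 - 29232)/65110 = 78320 - (195**2 - 29232)/65110 = 78320 - (38025 - 29232)/65110 = 78320 - 8793/65110 = 5099406407/65110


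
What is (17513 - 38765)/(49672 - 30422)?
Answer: -138/125 ≈ -1.1040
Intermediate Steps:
(17513 - 38765)/(49672 - 30422) = -21252/19250 = -21252*1/19250 = -138/125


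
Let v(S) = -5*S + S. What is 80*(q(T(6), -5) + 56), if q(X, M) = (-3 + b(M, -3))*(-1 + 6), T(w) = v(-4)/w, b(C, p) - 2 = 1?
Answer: 4480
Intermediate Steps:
v(S) = -4*S
b(C, p) = 3 (b(C, p) = 2 + 1 = 3)
T(w) = 16/w (T(w) = (-4*(-4))/w = 16/w)
q(X, M) = 0 (q(X, M) = (-3 + 3)*(-1 + 6) = 0*5 = 0)
80*(q(T(6), -5) + 56) = 80*(0 + 56) = 80*56 = 4480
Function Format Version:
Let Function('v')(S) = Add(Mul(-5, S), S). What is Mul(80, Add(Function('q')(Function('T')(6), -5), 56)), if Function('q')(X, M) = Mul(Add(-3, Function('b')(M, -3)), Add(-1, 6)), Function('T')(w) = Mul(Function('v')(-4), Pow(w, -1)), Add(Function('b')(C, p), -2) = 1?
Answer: 4480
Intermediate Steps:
Function('v')(S) = Mul(-4, S)
Function('b')(C, p) = 3 (Function('b')(C, p) = Add(2, 1) = 3)
Function('T')(w) = Mul(16, Pow(w, -1)) (Function('T')(w) = Mul(Mul(-4, -4), Pow(w, -1)) = Mul(16, Pow(w, -1)))
Function('q')(X, M) = 0 (Function('q')(X, M) = Mul(Add(-3, 3), Add(-1, 6)) = Mul(0, 5) = 0)
Mul(80, Add(Function('q')(Function('T')(6), -5), 56)) = Mul(80, Add(0, 56)) = Mul(80, 56) = 4480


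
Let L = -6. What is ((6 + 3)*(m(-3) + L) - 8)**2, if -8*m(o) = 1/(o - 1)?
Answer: 3900625/1024 ≈ 3809.2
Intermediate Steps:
m(o) = -1/(8*(-1 + o)) (m(o) = -1/(8*(o - 1)) = -1/(8*(-1 + o)))
((6 + 3)*(m(-3) + L) - 8)**2 = ((6 + 3)*(-1/(-8 + 8*(-3)) - 6) - 8)**2 = (9*(-1/(-8 - 24) - 6) - 8)**2 = (9*(-1/(-32) - 6) - 8)**2 = (9*(-1*(-1/32) - 6) - 8)**2 = (9*(1/32 - 6) - 8)**2 = (9*(-191/32) - 8)**2 = (-1719/32 - 8)**2 = (-1975/32)**2 = 3900625/1024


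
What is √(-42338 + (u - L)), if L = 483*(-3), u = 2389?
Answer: 10*I*√385 ≈ 196.21*I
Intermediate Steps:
L = -1449
√(-42338 + (u - L)) = √(-42338 + (2389 - 1*(-1449))) = √(-42338 + (2389 + 1449)) = √(-42338 + 3838) = √(-38500) = 10*I*√385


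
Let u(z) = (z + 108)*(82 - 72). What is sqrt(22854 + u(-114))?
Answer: sqrt(22794) ≈ 150.98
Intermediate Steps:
u(z) = 1080 + 10*z (u(z) = (108 + z)*10 = 1080 + 10*z)
sqrt(22854 + u(-114)) = sqrt(22854 + (1080 + 10*(-114))) = sqrt(22854 + (1080 - 1140)) = sqrt(22854 - 60) = sqrt(22794)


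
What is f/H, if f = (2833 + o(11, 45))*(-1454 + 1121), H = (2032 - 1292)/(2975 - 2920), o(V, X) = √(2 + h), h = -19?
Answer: -280467/4 - 99*I*√17/4 ≈ -70117.0 - 102.05*I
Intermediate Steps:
o(V, X) = I*√17 (o(V, X) = √(2 - 19) = √(-17) = I*√17)
H = 148/11 (H = 740/55 = 740*(1/55) = 148/11 ≈ 13.455)
f = -943389 - 333*I*√17 (f = (2833 + I*√17)*(-1454 + 1121) = (2833 + I*√17)*(-333) = -943389 - 333*I*√17 ≈ -9.4339e+5 - 1373.0*I)
f/H = (-943389 - 333*I*√17)/(148/11) = (-943389 - 333*I*√17)*(11/148) = -280467/4 - 99*I*√17/4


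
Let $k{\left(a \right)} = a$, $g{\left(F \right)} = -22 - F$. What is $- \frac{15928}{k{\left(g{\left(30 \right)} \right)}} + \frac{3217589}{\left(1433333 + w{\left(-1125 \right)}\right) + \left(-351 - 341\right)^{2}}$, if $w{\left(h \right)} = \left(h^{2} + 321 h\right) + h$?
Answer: $\frac{11253436361}{36602436} \approx 307.45$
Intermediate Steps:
$w{\left(h \right)} = h^{2} + 322 h$
$- \frac{15928}{k{\left(g{\left(30 \right)} \right)}} + \frac{3217589}{\left(1433333 + w{\left(-1125 \right)}\right) + \left(-351 - 341\right)^{2}} = - \frac{15928}{-22 - 30} + \frac{3217589}{\left(1433333 - 1125 \left(322 - 1125\right)\right) + \left(-351 - 341\right)^{2}} = - \frac{15928}{-22 - 30} + \frac{3217589}{\left(1433333 - -903375\right) + \left(-692\right)^{2}} = - \frac{15928}{-52} + \frac{3217589}{\left(1433333 + 903375\right) + 478864} = \left(-15928\right) \left(- \frac{1}{52}\right) + \frac{3217589}{2336708 + 478864} = \frac{3982}{13} + \frac{3217589}{2815572} = \frac{11253436361}{36602436}$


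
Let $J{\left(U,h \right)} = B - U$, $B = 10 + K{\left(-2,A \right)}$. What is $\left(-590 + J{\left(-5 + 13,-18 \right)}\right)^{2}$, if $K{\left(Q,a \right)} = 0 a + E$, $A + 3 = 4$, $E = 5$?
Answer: $339889$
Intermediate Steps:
$A = 1$ ($A = -3 + 4 = 1$)
$K{\left(Q,a \right)} = 5$ ($K{\left(Q,a \right)} = 0 a + 5 = 0 + 5 = 5$)
$B = 15$ ($B = 10 + 5 = 15$)
$J{\left(U,h \right)} = 15 - U$
$\left(-590 + J{\left(-5 + 13,-18 \right)}\right)^{2} = \left(-590 + \left(15 - \left(-5 + 13\right)\right)\right)^{2} = \left(-590 + \left(15 - 8\right)\right)^{2} = \left(-590 + 7\right)^{2} = \left(-583\right)^{2} = 339889$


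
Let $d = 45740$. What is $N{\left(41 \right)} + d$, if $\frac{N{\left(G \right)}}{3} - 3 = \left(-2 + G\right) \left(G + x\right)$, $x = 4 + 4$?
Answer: $51482$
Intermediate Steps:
$x = 8$
$N{\left(G \right)} = 9 + 3 \left(-2 + G\right) \left(8 + G\right)$ ($N{\left(G \right)} = 9 + 3 \left(-2 + G\right) \left(G + 8\right) = 9 + 3 \left(-2 + G\right) \left(8 + G\right)$)
$N{\left(41 \right)} + d = \left(-39 + 3 \cdot 41^{2} + 18 \cdot 41\right) + 45740 = \left(-39 + 3 \cdot 1681 + 738\right) + 45740 = \left(-39 + 5043 + 738\right) + 45740 = 5742 + 45740 = 51482$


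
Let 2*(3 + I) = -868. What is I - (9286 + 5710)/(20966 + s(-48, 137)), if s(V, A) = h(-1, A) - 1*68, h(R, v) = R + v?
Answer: -4603427/10517 ≈ -437.71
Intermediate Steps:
s(V, A) = -69 + A (s(V, A) = (-1 + A) - 1*68 = (-1 + A) - 68 = -69 + A)
I = -437 (I = -3 + (½)*(-868) = -3 - 434 = -437)
I - (9286 + 5710)/(20966 + s(-48, 137)) = -437 - (9286 + 5710)/(20966 + (-69 + 137)) = -437 - 14996/(20966 + 68) = -437 - 14996/21034 = -437 - 1*7498/10517 = -437 - 7498/10517 = -4603427/10517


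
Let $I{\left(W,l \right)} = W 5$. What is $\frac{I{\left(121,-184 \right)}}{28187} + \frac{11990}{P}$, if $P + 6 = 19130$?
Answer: $\frac{174766075}{269524094} \approx 0.64842$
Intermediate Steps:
$I{\left(W,l \right)} = 5 W$
$P = 19124$ ($P = -6 + 19130 = 19124$)
$\frac{I{\left(121,-184 \right)}}{28187} + \frac{11990}{P} = \frac{5 \cdot 121}{28187} + \frac{11990}{19124} = 605 \cdot \frac{1}{28187} + 11990 \cdot \frac{1}{19124} = \frac{605}{28187} + \frac{5995}{9562} = \frac{174766075}{269524094}$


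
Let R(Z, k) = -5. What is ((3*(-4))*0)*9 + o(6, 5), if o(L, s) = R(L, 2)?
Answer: -5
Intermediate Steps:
o(L, s) = -5
((3*(-4))*0)*9 + o(6, 5) = ((3*(-4))*0)*9 - 5 = -12*0*9 - 5 = 0*9 - 5 = 0 - 5 = -5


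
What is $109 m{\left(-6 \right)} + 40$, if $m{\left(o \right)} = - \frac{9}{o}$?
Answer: $\frac{407}{2} \approx 203.5$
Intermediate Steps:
$109 m{\left(-6 \right)} + 40 = 109 \left(- \frac{9}{-6}\right) + 40 = 109 \left(\left(-9\right) \left(- \frac{1}{6}\right)\right) + 40 = 109 \cdot \frac{3}{2} + 40 = \frac{327}{2} + 40 = \frac{407}{2}$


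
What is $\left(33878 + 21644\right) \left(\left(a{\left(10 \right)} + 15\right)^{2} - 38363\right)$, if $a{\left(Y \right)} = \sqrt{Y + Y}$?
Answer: $-2116387596 + 3331320 \sqrt{5} \approx -2.1089 \cdot 10^{9}$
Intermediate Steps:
$a{\left(Y \right)} = \sqrt{2} \sqrt{Y}$ ($a{\left(Y \right)} = \sqrt{2 Y} = \sqrt{2} \sqrt{Y}$)
$\left(33878 + 21644\right) \left(\left(a{\left(10 \right)} + 15\right)^{2} - 38363\right) = \left(33878 + 21644\right) \left(\left(\sqrt{2} \sqrt{10} + 15\right)^{2} - 38363\right) = 55522 \left(\left(2 \sqrt{5} + 15\right)^{2} - 38363\right) = 55522 \left(\left(15 + 2 \sqrt{5}\right)^{2} - 38363\right) = 55522 \left(-38363 + \left(15 + 2 \sqrt{5}\right)^{2}\right) = -2129990486 + 55522 \left(15 + 2 \sqrt{5}\right)^{2}$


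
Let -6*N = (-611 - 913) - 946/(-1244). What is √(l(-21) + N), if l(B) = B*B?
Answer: √2419518111/1866 ≈ 26.360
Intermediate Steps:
l(B) = B²
N = 947455/3732 (N = -((-611 - 913) - 946/(-1244))/6 = -(-1524 - 946*(-1/1244))/6 = -(-1524 + 473/622)/6 = -⅙*(-947455/622) = 947455/3732 ≈ 253.87)
√(l(-21) + N) = √((-21)² + 947455/3732) = √(441 + 947455/3732) = √(2593267/3732) = √2419518111/1866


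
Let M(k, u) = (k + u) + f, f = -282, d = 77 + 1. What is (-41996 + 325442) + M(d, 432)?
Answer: 283674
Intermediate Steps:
d = 78
M(k, u) = -282 + k + u (M(k, u) = (k + u) - 282 = -282 + k + u)
(-41996 + 325442) + M(d, 432) = (-41996 + 325442) + (-282 + 78 + 432) = 283446 + 228 = 283674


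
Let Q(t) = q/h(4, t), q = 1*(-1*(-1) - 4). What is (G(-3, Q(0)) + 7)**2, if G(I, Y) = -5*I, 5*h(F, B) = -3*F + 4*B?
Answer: 484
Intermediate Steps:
q = -3 (q = 1*(1 - 4) = 1*(-3) = -3)
h(F, B) = -3*F/5 + 4*B/5 (h(F, B) = (-3*F + 4*B)/5 = -3*F/5 + 4*B/5)
Q(t) = -3/(-12/5 + 4*t/5) (Q(t) = -3/(-3/5*4 + 4*t/5) = -3/(-12/5 + 4*t/5))
(G(-3, Q(0)) + 7)**2 = (-5*(-3) + 7)**2 = (15 + 7)**2 = 22**2 = 484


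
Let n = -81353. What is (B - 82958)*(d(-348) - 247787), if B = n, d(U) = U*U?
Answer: 20815410413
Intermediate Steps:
d(U) = U**2
B = -81353
(B - 82958)*(d(-348) - 247787) = (-81353 - 82958)*((-348)**2 - 247787) = -164311*(121104 - 247787) = -164311*(-126683) = 20815410413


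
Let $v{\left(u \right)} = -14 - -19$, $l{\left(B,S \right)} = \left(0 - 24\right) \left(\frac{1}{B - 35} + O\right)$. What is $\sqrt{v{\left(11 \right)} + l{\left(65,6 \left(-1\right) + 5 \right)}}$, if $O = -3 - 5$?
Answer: $\frac{3 \sqrt{545}}{5} \approx 14.007$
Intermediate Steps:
$O = -8$
$l{\left(B,S \right)} = 192 - \frac{24}{-35 + B}$ ($l{\left(B,S \right)} = \left(0 - 24\right) \left(\frac{1}{B - 35} - 8\right) = - 24 \left(\frac{1}{-35 + B} - 8\right) = - 24 \left(-8 + \frac{1}{-35 + B}\right) = 192 - \frac{24}{-35 + B}$)
$v{\left(u \right)} = 5$ ($v{\left(u \right)} = -14 + 19 = 5$)
$\sqrt{v{\left(11 \right)} + l{\left(65,6 \left(-1\right) + 5 \right)}} = \sqrt{5 + \frac{24 \left(-281 + 8 \cdot 65\right)}{-35 + 65}} = \sqrt{5 + \frac{24 \left(-281 + 520\right)}{30}} = \sqrt{5 + 24 \cdot \frac{1}{30} \cdot 239} = \sqrt{5 + \frac{956}{5}} = \sqrt{\frac{981}{5}} = \frac{3 \sqrt{545}}{5}$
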